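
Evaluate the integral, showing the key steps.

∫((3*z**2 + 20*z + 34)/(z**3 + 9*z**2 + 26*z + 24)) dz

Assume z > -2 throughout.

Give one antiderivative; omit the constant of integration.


Step 1. Decompose ∫((3*z**2 + 20*z + 34)/(z**3 + 9*z**2 + 26*z + 24)) dz by partial fractions, (3*z**2 + 20*z + 34)/(z**3 + 9*z**2 + 26*z + 24) = 1/(z + 4) - 1/(z + 3) + 3/(z + 2): now ∫(3/(z + 2)) dz + ∫(-1/(z + 3)) dz + ∫(1/(z + 4)) dz.
Step 2. Evaluate the standard form [assuming z > -4]: now log(z + 4) + ∫(3/(z + 2)) dz + ∫(-1/(z + 3)) dz.
Step 3. Evaluate the standard form [assuming z > -2]: now 3*log(z + 2) + log(z + 4) + ∫(-1/(z + 3)) dz.
Step 4. Evaluate the standard form [assuming z > -3]: now 3*log(z + 2) - log(z + 3) + log(z + 4).
Answer: 3*log(z + 2) - log(z + 3) + log(z + 4).


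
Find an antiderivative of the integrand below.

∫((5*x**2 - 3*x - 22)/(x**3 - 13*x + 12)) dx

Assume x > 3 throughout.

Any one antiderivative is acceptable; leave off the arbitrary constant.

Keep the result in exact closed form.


Answer: log(x - 3) + 2*log(x - 1) + 2*log(x + 4).


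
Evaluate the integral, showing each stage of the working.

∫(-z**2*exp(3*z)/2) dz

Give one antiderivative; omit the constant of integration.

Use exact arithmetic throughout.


Step 1. Integrate ∫(-z**2*exp(3*z)/2) dz by parts with u = z**2, dv = (-exp(3*z)/2) dz, so v = -exp(3*z)/6: now -z**2*exp(3*z)/6 + ∫(z*exp(3*z)/3) dz.
Step 2. Integrate ∫(z*exp(3*z)/3) dz by parts with u = z, dv = (exp(3*z)/3) dz, so v = exp(3*z)/9: now -z**2*exp(3*z)/6 + z*exp(3*z)/9 + ∫(-exp(3*z)/9) dz.
Step 3. Evaluate the standard form: now -z**2*exp(3*z)/6 + z*exp(3*z)/9 - exp(3*z)/27.
Answer: -z**2*exp(3*z)/6 + z*exp(3*z)/9 - exp(3*z)/27.


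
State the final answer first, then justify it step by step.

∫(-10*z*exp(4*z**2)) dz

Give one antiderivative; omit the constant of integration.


The answer is -5*exp(4*z**2)/4.
Step 1. Substitute u = z**2, turning ∫(-10*z*exp(4*z**2)) dz into ∫(-5*exp(4*u)) du: now ∫(-5*exp(4*u)) du.
Step 2. Evaluate the standard form: now -5*exp(4*u)/4.
Step 3. Substitute back u = z**2: now -5*exp(4*z**2)/4.
Answer: -5*exp(4*z**2)/4.


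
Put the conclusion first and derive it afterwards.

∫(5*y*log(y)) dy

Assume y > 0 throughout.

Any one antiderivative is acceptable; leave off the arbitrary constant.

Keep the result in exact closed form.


The answer is 5*y**2*log(y)/2 - 5*y**2/4.
Step 1. Integrate ∫(5*y*log(y)) dy by parts with u = log(y), dv = (5*y) dy, so v = 5*y**2/2 [assuming y > 0]: now 5*y**2*log(y)/2 + ∫(-5*y/2) dy.
Step 2. Evaluate the standard form: now 5*y**2*log(y)/2 - 5*y**2/4.
Answer: 5*y**2*log(y)/2 - 5*y**2/4.


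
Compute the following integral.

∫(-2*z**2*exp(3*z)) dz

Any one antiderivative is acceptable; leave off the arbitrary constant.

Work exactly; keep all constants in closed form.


Answer: -2*z**2*exp(3*z)/3 + 4*z*exp(3*z)/9 - 4*exp(3*z)/27.


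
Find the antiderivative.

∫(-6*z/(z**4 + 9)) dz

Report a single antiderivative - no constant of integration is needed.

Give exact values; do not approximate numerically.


Answer: -atan(z**2/3).


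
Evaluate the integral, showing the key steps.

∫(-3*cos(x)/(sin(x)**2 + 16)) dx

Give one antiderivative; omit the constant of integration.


Step 1. Substitute u = sin(x), turning ∫(-3*cos(x)/(sin(x)**2 + 16)) dx into ∫(-3/(u**2 + 16)) du: now ∫(-3/(u**2 + 16)) du.
Step 2. Evaluate the standard form: now -3*atan(u/4)/4.
Step 3. Substitute back u = sin(x): now -3*atan(sin(x)/4)/4.
Answer: -3*atan(sin(x)/4)/4.


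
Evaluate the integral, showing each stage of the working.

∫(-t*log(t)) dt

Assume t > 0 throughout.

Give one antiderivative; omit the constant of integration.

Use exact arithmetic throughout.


Step 1. Integrate ∫(-t*log(t)) dt by parts with u = log(t), dv = (-t) dt, so v = -t**2/2 [assuming t > 0]: now -t**2*log(t)/2 + ∫(t/2) dt.
Step 2. Evaluate the standard form: now -t**2*log(t)/2 + t**2/4.
Answer: -t**2*log(t)/2 + t**2/4.


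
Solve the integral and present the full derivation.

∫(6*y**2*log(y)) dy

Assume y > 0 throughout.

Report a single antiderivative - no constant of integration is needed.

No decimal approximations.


Step 1. Integrate ∫(6*y**2*log(y)) dy by parts with u = log(y), dv = (6*y**2) dy, so v = 2*y**3 [assuming y > 0]: now 2*y**3*log(y) + ∫(-2*y**2) dy.
Step 2. Evaluate the standard form: now 2*y**3*log(y) - 2*y**3/3.
Answer: 2*y**3*log(y) - 2*y**3/3.


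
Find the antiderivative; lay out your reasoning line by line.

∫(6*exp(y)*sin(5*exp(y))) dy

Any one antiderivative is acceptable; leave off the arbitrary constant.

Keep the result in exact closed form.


Step 1. Substitute u = exp(y), turning ∫(6*exp(y)*sin(5*exp(y))) dy into ∫(6*sin(5*u)) du: now ∫(6*sin(5*u)) du.
Step 2. Evaluate the standard form: now -6*cos(5*u)/5.
Step 3. Substitute back u = exp(y): now -6*cos(5*exp(y))/5.
Answer: -6*cos(5*exp(y))/5.


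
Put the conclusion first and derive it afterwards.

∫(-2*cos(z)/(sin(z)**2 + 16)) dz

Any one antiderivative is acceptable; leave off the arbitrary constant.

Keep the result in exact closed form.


The answer is -atan(sin(z)/4)/2.
Step 1. Substitute u = sin(z), turning ∫(-2*cos(z)/(sin(z)**2 + 16)) dz into ∫(-2/(u**2 + 16)) du: now ∫(-2/(u**2 + 16)) du.
Step 2. Evaluate the standard form: now -atan(u/4)/2.
Step 3. Substitute back u = sin(z): now -atan(sin(z)/4)/2.
Answer: -atan(sin(z)/4)/2.


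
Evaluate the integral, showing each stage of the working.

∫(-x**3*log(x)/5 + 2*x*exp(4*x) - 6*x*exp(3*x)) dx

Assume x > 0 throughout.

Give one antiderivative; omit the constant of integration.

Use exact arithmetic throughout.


Step 1. Rewrite: now ∫(-6*x*exp(3*x)) dx + ∫(2*x*exp(4*x)) dx + ∫(-x**3*log(x)/5) dx.
Step 2. Integrate ∫(2*x*exp(4*x)) dx by parts with u = x, dv = (2*exp(4*x)) dx, so v = exp(4*x)/2: now x*exp(4*x)/2 + ∫(-6*x*exp(3*x)) dx + ∫(-x**3*log(x)/5) dx + ∫(-exp(4*x)/2) dx.
Step 3. Evaluate the standard form: now x*exp(4*x)/2 - exp(4*x)/8 + ∫(-6*x*exp(3*x)) dx + ∫(-x**3*log(x)/5) dx.
Step 4. Integrate ∫(-6*x*exp(3*x)) dx by parts with u = x, dv = (-6*exp(3*x)) dx, so v = -2*exp(3*x): now x*exp(4*x)/2 - 2*x*exp(3*x) - exp(4*x)/8 + ∫(-x**3*log(x)/5) dx + ∫(2*exp(3*x)) dx.
Step 5. Evaluate the standard form: now x*exp(4*x)/2 - 2*x*exp(3*x) - exp(4*x)/8 + 2*exp(3*x)/3 + ∫(-x**3*log(x)/5) dx.
Step 6. Integrate ∫(-x**3*log(x)/5) dx by parts with u = log(x), dv = (-x**3/5) dx, so v = -x**4/20 [assuming x > 0]: now -x**4*log(x)/20 + x*exp(4*x)/2 - 2*x*exp(3*x) - exp(4*x)/8 + 2*exp(3*x)/3 + ∫(x**3/20) dx.
Step 7. Evaluate the standard form: now -x**4*log(x)/20 + x**4/80 + x*exp(4*x)/2 - 2*x*exp(3*x) - exp(4*x)/8 + 2*exp(3*x)/3.
Answer: -x**4*log(x)/20 + x**4/80 + x*exp(4*x)/2 - 2*x*exp(3*x) - exp(4*x)/8 + 2*exp(3*x)/3.


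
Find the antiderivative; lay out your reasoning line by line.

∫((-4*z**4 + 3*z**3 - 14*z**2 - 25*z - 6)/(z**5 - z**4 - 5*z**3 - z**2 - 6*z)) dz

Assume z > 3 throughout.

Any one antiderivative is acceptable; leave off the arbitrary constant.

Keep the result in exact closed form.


Step 1. Decompose ∫((-4*z**4 + 3*z**3 - 14*z**2 - 25*z - 6)/(z**5 - z**4 - 5*z**3 - z**2 - 6*z)) dz by partial fractions, (-4*z**4 + 3*z**3 - 14*z**2 - 25*z - 6)/(z**5 - z**4 - 5*z**3 - z**2 - 6*z) = 4/(z**2 + 1) - 2/(z + 2) - 3/(z - 3) + 1/z: now ∫(1/z) dz + ∫(-3/(z - 3)) dz + ∫(-2/(z + 2)) dz + ∫(4/(z**2 + 1)) dz.
Step 2. Evaluate the standard form [assuming z > 3]: now -3*log(z - 3) + ∫(1/z) dz + ∫(-2/(z + 2)) dz + ∫(4/(z**2 + 1)) dz.
Step 3. Evaluate the standard form [assuming z > -2]: now -3*log(z - 3) - 2*log(z + 2) + ∫(1/z) dz + ∫(4/(z**2 + 1)) dz.
Step 4. Evaluate the standard form [assuming z > 0]: now log(z) - 3*log(z - 3) - 2*log(z + 2) + ∫(4/(z**2 + 1)) dz.
Step 5. Evaluate the standard form: now log(z) - 3*log(z - 3) - 2*log(z + 2) + 4*atan(z).
Answer: log(z) - 3*log(z - 3) - 2*log(z + 2) + 4*atan(z).


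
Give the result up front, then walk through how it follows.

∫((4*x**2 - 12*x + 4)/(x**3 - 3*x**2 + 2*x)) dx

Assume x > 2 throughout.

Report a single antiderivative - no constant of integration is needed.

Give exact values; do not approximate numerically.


The answer is 2*log(x) - 2*log(x - 2) + 4*log(x - 1).
Step 1. Decompose ∫((4*x**2 - 12*x + 4)/(x**3 - 3*x**2 + 2*x)) dx by partial fractions, (4*x**2 - 12*x + 4)/(x**3 - 3*x**2 + 2*x) = 4/(x - 1) - 2/(x - 2) + 2/x: now ∫(2/x) dx + ∫(-2/(x - 2)) dx + ∫(4/(x - 1)) dx.
Step 2. Evaluate the standard form [assuming x > 1]: now 4*log(x - 1) + ∫(2/x) dx + ∫(-2/(x - 2)) dx.
Step 3. Evaluate the standard form [assuming x > 2]: now -2*log(x - 2) + 4*log(x - 1) + ∫(2/x) dx.
Step 4. Evaluate the standard form [assuming x > 0]: now 2*log(x) - 2*log(x - 2) + 4*log(x - 1).
Answer: 2*log(x) - 2*log(x - 2) + 4*log(x - 1).


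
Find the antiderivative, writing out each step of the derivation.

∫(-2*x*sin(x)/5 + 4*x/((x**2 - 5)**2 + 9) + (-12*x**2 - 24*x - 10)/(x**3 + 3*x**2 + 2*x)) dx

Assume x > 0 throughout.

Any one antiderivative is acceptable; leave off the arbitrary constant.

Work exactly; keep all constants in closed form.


Step 1. Rewrite: now ∫(4*x/((x**2 - 5)**2 + 9)) dx + ∫(-2*x*sin(x)/5) dx + ∫((-12*x**2 - 24*x - 10)/(x**3 + 3*x**2 + 2*x)) dx.
Step 2. Integrate ∫(-2*x*sin(x)/5) dx by parts with u = x, dv = (-2*sin(x)/5) dx, so v = 2*cos(x)/5: now 2*x*cos(x)/5 + ∫(4*x/((x**2 - 5)**2 + 9)) dx + ∫((-12*x**2 - 24*x - 10)/(x**3 + 3*x**2 + 2*x)) dx + ∫(-2*cos(x)/5) dx.
Step 3. Evaluate the standard form: now 2*x*cos(x)/5 - 2*sin(x)/5 + ∫(4*x/((x**2 - 5)**2 + 9)) dx + ∫((-12*x**2 - 24*x - 10)/(x**3 + 3*x**2 + 2*x)) dx.
Step 4. Decompose ∫((-12*x**2 - 24*x - 10)/(x**3 + 3*x**2 + 2*x)) dx by partial fractions, (-12*x**2 - 24*x - 10)/(x**3 + 3*x**2 + 2*x) = -5/(x + 2) - 2/(x + 1) - 5/x: now 2*x*cos(x)/5 - 2*sin(x)/5 + ∫(-5/x) dx + ∫(4*x/((x**2 - 5)**2 + 9)) dx + ∫(-2/(x + 1)) dx + ∫(-5/(x + 2)) dx.
Step 5. Evaluate the standard form [assuming x > 0]: now 2*x*cos(x)/5 - 5*log(x) - 2*sin(x)/5 + ∫(4*x/((x**2 - 5)**2 + 9)) dx + ∫(-2/(x + 1)) dx + ∫(-5/(x + 2)) dx.
Step 6. Evaluate the standard form [assuming x > -1]: now 2*x*cos(x)/5 - 5*log(x) - 2*log(x + 1) - 2*sin(x)/5 + ∫(4*x/((x**2 - 5)**2 + 9)) dx + ∫(-5/(x + 2)) dx.
Step 7. Evaluate the standard form [assuming x > -2]: now 2*x*cos(x)/5 - 5*log(x) - 2*log(x + 1) - 5*log(x + 2) - 2*sin(x)/5 + ∫(4*x/((x**2 - 5)**2 + 9)) dx.
Step 8. Substitute u = x**2 - 5, turning ∫(4*x/((x**2 - 5)**2 + 9)) dx into ∫(2/(u**2 + 9)) du: now 2*x*cos(x)/5 - 5*log(x) - 2*log(x + 1) - 5*log(x + 2) - 2*sin(x)/5 + ∫(2/(u**2 + 9)) du.
Step 9. Evaluate the standard form: now 2*x*cos(x)/5 - 5*log(x) - 2*log(x + 1) - 5*log(x + 2) - 2*sin(x)/5 + 2*atan(u/3)/3.
Step 10. Substitute back u = x**2 - 5: now 2*x*cos(x)/5 - 5*log(x) - 2*log(x + 1) - 5*log(x + 2) - 2*sin(x)/5 + 2*atan(x**2/3 - 5/3)/3.
Answer: 2*x*cos(x)/5 - 5*log(x) - 2*log(x + 1) - 5*log(x + 2) - 2*sin(x)/5 + 2*atan(x**2/3 - 5/3)/3.


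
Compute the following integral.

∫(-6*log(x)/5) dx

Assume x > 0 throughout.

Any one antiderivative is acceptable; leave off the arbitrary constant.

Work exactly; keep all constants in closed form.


Answer: -6*x*log(x)/5 + 6*x/5.


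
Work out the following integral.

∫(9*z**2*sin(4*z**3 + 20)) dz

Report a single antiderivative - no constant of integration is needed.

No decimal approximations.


Answer: -3*cos(4*z**3 + 20)/4.


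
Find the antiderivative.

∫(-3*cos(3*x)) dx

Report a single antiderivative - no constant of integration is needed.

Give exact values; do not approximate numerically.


Answer: -sin(3*x).


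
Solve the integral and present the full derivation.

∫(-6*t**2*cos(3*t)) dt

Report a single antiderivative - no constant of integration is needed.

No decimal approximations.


Step 1. Integrate ∫(-6*t**2*cos(3*t)) dt by parts with u = t**2, dv = (-6*cos(3*t)) dt, so v = -2*sin(3*t): now -2*t**2*sin(3*t) + ∫(4*t*sin(3*t)) dt.
Step 2. Integrate ∫(4*t*sin(3*t)) dt by parts with u = t, dv = (4*sin(3*t)) dt, so v = -4*cos(3*t)/3: now -2*t**2*sin(3*t) - 4*t*cos(3*t)/3 + ∫(4*cos(3*t)/3) dt.
Step 3. Evaluate the standard form: now -2*t**2*sin(3*t) - 4*t*cos(3*t)/3 + 4*sin(3*t)/9.
Answer: -2*t**2*sin(3*t) - 4*t*cos(3*t)/3 + 4*sin(3*t)/9.


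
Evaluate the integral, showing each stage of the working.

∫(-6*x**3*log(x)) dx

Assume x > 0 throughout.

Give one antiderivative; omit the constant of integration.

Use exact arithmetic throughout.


Step 1. Integrate ∫(-6*x**3*log(x)) dx by parts with u = log(x), dv = (-6*x**3) dx, so v = -3*x**4/2 [assuming x > 0]: now -3*x**4*log(x)/2 + ∫(3*x**3/2) dx.
Step 2. Evaluate the standard form: now -3*x**4*log(x)/2 + 3*x**4/8.
Answer: -3*x**4*log(x)/2 + 3*x**4/8.


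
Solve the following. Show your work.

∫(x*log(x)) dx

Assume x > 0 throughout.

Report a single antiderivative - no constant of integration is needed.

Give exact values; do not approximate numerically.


Step 1. Integrate ∫(x*log(x)) dx by parts with u = log(x), dv = (x) dx, so v = x**2/2 [assuming x > 0]: now x**2*log(x)/2 + ∫(-x/2) dx.
Step 2. Evaluate the standard form: now x**2*log(x)/2 - x**2/4.
Answer: x**2*log(x)/2 - x**2/4.


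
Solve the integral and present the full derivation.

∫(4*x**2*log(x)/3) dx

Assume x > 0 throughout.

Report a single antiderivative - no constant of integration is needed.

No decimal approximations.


Step 1. Integrate ∫(4*x**2*log(x)/3) dx by parts with u = log(x), dv = (4*x**2/3) dx, so v = 4*x**3/9 [assuming x > 0]: now 4*x**3*log(x)/9 + ∫(-4*x**2/9) dx.
Step 2. Evaluate the standard form: now 4*x**3*log(x)/9 - 4*x**3/27.
Answer: 4*x**3*log(x)/9 - 4*x**3/27.


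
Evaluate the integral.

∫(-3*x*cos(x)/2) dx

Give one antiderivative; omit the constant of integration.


Answer: -3*x*sin(x)/2 - 3*cos(x)/2.


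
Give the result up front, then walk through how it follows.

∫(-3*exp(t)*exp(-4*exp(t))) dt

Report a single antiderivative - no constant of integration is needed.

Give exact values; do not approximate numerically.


The answer is 3*exp(-4*exp(t))/4.
Step 1. Substitute u = exp(t), turning ∫(-3*exp(t)*exp(-4*exp(t))) dt into ∫(-3*exp(-4*u)) du: now ∫(-3*exp(-4*u)) du.
Step 2. Evaluate the standard form: now 3*exp(-4*u)/4.
Step 3. Substitute back u = exp(t): now 3*exp(-4*exp(t))/4.
Answer: 3*exp(-4*exp(t))/4.


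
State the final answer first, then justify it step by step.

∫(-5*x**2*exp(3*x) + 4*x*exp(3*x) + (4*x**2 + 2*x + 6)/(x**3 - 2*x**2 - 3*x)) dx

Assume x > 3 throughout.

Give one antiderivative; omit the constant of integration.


The answer is -5*x**2*exp(3*x)/3 + 22*x*exp(3*x)/9 - 22*exp(3*x)/27 - 2*log(x) + 4*log(x - 3) + 2*log(x + 1).
Step 1. Rewrite: now ∫(4*x*exp(3*x)) dx + ∫(-5*x**2*exp(3*x)) dx + ∫((4*x**2 + 2*x + 6)/(x**3 - 2*x**2 - 3*x)) dx.
Step 2. Decompose ∫((4*x**2 + 2*x + 6)/(x**3 - 2*x**2 - 3*x)) dx by partial fractions, (4*x**2 + 2*x + 6)/(x**3 - 2*x**2 - 3*x) = 2/(x + 1) + 4/(x - 3) - 2/x: now ∫(-2/x) dx + ∫(4*x*exp(3*x)) dx + ∫(-5*x**2*exp(3*x)) dx + ∫(4/(x - 3)) dx + ∫(2/(x + 1)) dx.
Step 3. Evaluate the standard form [assuming x > 3]: now 4*log(x - 3) + ∫(-2/x) dx + ∫(4*x*exp(3*x)) dx + ∫(-5*x**2*exp(3*x)) dx + ∫(2/(x + 1)) dx.
Step 4. Evaluate the standard form [assuming x > 0]: now -2*log(x) + 4*log(x - 3) + ∫(4*x*exp(3*x)) dx + ∫(-5*x**2*exp(3*x)) dx + ∫(2/(x + 1)) dx.
Step 5. Evaluate the standard form [assuming x > -1]: now -2*log(x) + 4*log(x - 3) + 2*log(x + 1) + ∫(4*x*exp(3*x)) dx + ∫(-5*x**2*exp(3*x)) dx.
Step 6. Integrate ∫(4*x*exp(3*x)) dx by parts with u = x, dv = (4*exp(3*x)) dx, so v = 4*exp(3*x)/3: now 4*x*exp(3*x)/3 - 2*log(x) + 4*log(x - 3) + 2*log(x + 1) + ∫(-5*x**2*exp(3*x)) dx + ∫(-4*exp(3*x)/3) dx.
Step 7. Evaluate the standard form: now 4*x*exp(3*x)/3 - 4*exp(3*x)/9 - 2*log(x) + 4*log(x - 3) + 2*log(x + 1) + ∫(-5*x**2*exp(3*x)) dx.
Step 8. Integrate ∫(-5*x**2*exp(3*x)) dx by parts with u = x**2, dv = (-5*exp(3*x)) dx, so v = -5*exp(3*x)/3: now -5*x**2*exp(3*x)/3 + 4*x*exp(3*x)/3 - 4*exp(3*x)/9 - 2*log(x) + 4*log(x - 3) + 2*log(x + 1) + ∫(10*x*exp(3*x)/3) dx.
Step 9. Integrate ∫(10*x*exp(3*x)/3) dx by parts with u = x, dv = (10*exp(3*x)/3) dx, so v = 10*exp(3*x)/9: now -5*x**2*exp(3*x)/3 + 22*x*exp(3*x)/9 - 4*exp(3*x)/9 - 2*log(x) + 4*log(x - 3) + 2*log(x + 1) + ∫(-10*exp(3*x)/9) dx.
Step 10. Evaluate the standard form: now -5*x**2*exp(3*x)/3 + 22*x*exp(3*x)/9 - 22*exp(3*x)/27 - 2*log(x) + 4*log(x - 3) + 2*log(x + 1).
Answer: -5*x**2*exp(3*x)/3 + 22*x*exp(3*x)/9 - 22*exp(3*x)/27 - 2*log(x) + 4*log(x - 3) + 2*log(x + 1).


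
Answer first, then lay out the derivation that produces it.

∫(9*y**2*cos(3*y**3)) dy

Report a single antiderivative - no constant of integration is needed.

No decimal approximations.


The answer is sin(3*y**3).
Step 1. Substitute u = y**3, turning ∫(9*y**2*cos(3*y**3)) dy into ∫(3*cos(3*u)) du: now ∫(3*cos(3*u)) du.
Step 2. Evaluate the standard form: now sin(3*u).
Step 3. Substitute back u = y**3: now sin(3*y**3).
Answer: sin(3*y**3).


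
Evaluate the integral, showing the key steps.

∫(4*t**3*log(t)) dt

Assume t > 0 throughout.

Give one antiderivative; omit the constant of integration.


Step 1. Integrate ∫(4*t**3*log(t)) dt by parts with u = log(t), dv = (4*t**3) dt, so v = t**4 [assuming t > 0]: now t**4*log(t) + ∫(-t**3) dt.
Step 2. Evaluate the standard form: now t**4*log(t) - t**4/4.
Answer: t**4*log(t) - t**4/4.


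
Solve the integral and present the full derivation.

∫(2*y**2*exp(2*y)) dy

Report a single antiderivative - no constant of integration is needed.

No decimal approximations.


Step 1. Integrate ∫(2*y**2*exp(2*y)) dy by parts with u = y**2, dv = (2*exp(2*y)) dy, so v = exp(2*y): now y**2*exp(2*y) + ∫(-2*y*exp(2*y)) dy.
Step 2. Integrate ∫(-2*y*exp(2*y)) dy by parts with u = y, dv = (-2*exp(2*y)) dy, so v = -exp(2*y): now y**2*exp(2*y) - y*exp(2*y) + ∫(exp(2*y)) dy.
Step 3. Evaluate the standard form: now y**2*exp(2*y) - y*exp(2*y) + exp(2*y)/2.
Answer: y**2*exp(2*y) - y*exp(2*y) + exp(2*y)/2.


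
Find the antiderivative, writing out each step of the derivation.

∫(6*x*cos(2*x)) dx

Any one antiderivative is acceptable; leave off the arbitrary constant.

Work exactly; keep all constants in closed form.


Step 1. Integrate ∫(6*x*cos(2*x)) dx by parts with u = x, dv = (6*cos(2*x)) dx, so v = 3*sin(2*x): now 3*x*sin(2*x) + ∫(-3*sin(2*x)) dx.
Step 2. Evaluate the standard form: now 3*x*sin(2*x) + 3*cos(2*x)/2.
Answer: 3*x*sin(2*x) + 3*cos(2*x)/2.


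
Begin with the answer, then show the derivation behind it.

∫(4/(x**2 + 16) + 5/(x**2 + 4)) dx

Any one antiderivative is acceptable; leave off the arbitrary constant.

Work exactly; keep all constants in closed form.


The answer is atan(x/4) + 5*atan(x/2)/2.
Step 1. Rewrite: now ∫(5/(x**2 + 4)) dx + ∫(4/(x**2 + 16)) dx.
Step 2. Evaluate the standard form: now 5*atan(x/2)/2 + ∫(4/(x**2 + 16)) dx.
Step 3. Evaluate the standard form: now atan(x/4) + 5*atan(x/2)/2.
Answer: atan(x/4) + 5*atan(x/2)/2.


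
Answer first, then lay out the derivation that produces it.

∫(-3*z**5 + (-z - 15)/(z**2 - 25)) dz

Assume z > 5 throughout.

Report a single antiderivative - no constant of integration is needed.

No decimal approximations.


The answer is -z**6/2 - 2*log(z - 5) + log(z + 5).
Step 1. Rewrite: now ∫(-3*z**5) dz + ∫((-z - 15)/(z**2 - 25)) dz.
Step 2. Evaluate the standard form: now -z**6/2 + ∫((-z - 15)/(z**2 - 25)) dz.
Step 3. Decompose ∫((-z - 15)/(z**2 - 25)) dz by partial fractions, (-z - 15)/(z**2 - 25) = 1/(z + 5) - 2/(z - 5): now -z**6/2 + ∫(-2/(z - 5)) dz + ∫(1/(z + 5)) dz.
Step 4. Evaluate the standard form [assuming z > 5]: now -z**6/2 - 2*log(z - 5) + ∫(1/(z + 5)) dz.
Step 5. Evaluate the standard form [assuming z > -5]: now -z**6/2 - 2*log(z - 5) + log(z + 5).
Answer: -z**6/2 - 2*log(z - 5) + log(z + 5).


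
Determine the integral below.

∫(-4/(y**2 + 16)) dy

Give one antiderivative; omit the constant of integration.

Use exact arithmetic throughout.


Answer: -atan(y/4).


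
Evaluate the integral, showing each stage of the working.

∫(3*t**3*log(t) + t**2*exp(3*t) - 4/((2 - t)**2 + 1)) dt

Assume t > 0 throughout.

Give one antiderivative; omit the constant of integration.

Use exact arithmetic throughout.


Step 1. Rewrite: now ∫(t**2*exp(3*t)) dt + ∫(3*t**3*log(t)) dt + ∫(-4/((2 - t)**2 + 1)) dt.
Step 2. Integrate ∫(t**2*exp(3*t)) dt by parts with u = t**2, dv = (exp(3*t)) dt, so v = exp(3*t)/3: now t**2*exp(3*t)/3 + ∫(-2*t*exp(3*t)/3) dt + ∫(3*t**3*log(t)) dt + ∫(-4/((2 - t)**2 + 1)) dt.
Step 3. Integrate ∫(-2*t*exp(3*t)/3) dt by parts with u = t, dv = (-2*exp(3*t)/3) dt, so v = -2*exp(3*t)/9: now t**2*exp(3*t)/3 - 2*t*exp(3*t)/9 + ∫(3*t**3*log(t)) dt + ∫(-4/((2 - t)**2 + 1)) dt + ∫(2*exp(3*t)/9) dt.
Step 4. Evaluate the standard form: now t**2*exp(3*t)/3 - 2*t*exp(3*t)/9 + 2*exp(3*t)/27 + ∫(3*t**3*log(t)) dt + ∫(-4/((2 - t)**2 + 1)) dt.
Step 5. Substitute u = 2 - t, turning ∫(-4/((2 - t)**2 + 1)) dt into ∫(4/(u**2 + 1)) du: now t**2*exp(3*t)/3 - 2*t*exp(3*t)/9 + 2*exp(3*t)/27 + ∫(3*t**3*log(t)) dt + ∫(4/(u**2 + 1)) du.
Step 6. Evaluate the standard form: now t**2*exp(3*t)/3 - 2*t*exp(3*t)/9 + 2*exp(3*t)/27 + 4*atan(u) + ∫(3*t**3*log(t)) dt.
Step 7. Substitute back u = 2 - t: now t**2*exp(3*t)/3 - 2*t*exp(3*t)/9 + 2*exp(3*t)/27 - 4*atan(t - 2) + ∫(3*t**3*log(t)) dt.
Step 8. Integrate ∫(3*t**3*log(t)) dt by parts with u = log(t), dv = (3*t**3) dt, so v = 3*t**4/4 [assuming t > 0]: now 3*t**4*log(t)/4 + t**2*exp(3*t)/3 - 2*t*exp(3*t)/9 + 2*exp(3*t)/27 - 4*atan(t - 2) + ∫(-3*t**3/4) dt.
Step 9. Evaluate the standard form: now 3*t**4*log(t)/4 - 3*t**4/16 + t**2*exp(3*t)/3 - 2*t*exp(3*t)/9 + 2*exp(3*t)/27 - 4*atan(t - 2).
Answer: 3*t**4*log(t)/4 - 3*t**4/16 + t**2*exp(3*t)/3 - 2*t*exp(3*t)/9 + 2*exp(3*t)/27 - 4*atan(t - 2).


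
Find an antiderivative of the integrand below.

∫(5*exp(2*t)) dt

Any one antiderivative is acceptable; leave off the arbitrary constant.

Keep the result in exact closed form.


Answer: 5*exp(2*t)/2.


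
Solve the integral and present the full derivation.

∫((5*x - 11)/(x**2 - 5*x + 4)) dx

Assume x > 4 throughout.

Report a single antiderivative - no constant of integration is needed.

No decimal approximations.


Step 1. Decompose ∫((5*x - 11)/(x**2 - 5*x + 4)) dx by partial fractions, (5*x - 11)/(x**2 - 5*x + 4) = 2/(x - 1) + 3/(x - 4): now ∫(3/(x - 4)) dx + ∫(2/(x - 1)) dx.
Step 2. Evaluate the standard form [assuming x > 4]: now 3*log(x - 4) + ∫(2/(x - 1)) dx.
Step 3. Evaluate the standard form [assuming x > 1]: now 3*log(x - 4) + 2*log(x - 1).
Answer: 3*log(x - 4) + 2*log(x - 1).


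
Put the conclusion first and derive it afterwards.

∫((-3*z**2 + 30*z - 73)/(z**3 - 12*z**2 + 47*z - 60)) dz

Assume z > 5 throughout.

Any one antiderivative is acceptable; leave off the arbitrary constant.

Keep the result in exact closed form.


The answer is log(z - 5) + log(z - 4) - 5*log(z - 3).
Step 1. Decompose ∫((-3*z**2 + 30*z - 73)/(z**3 - 12*z**2 + 47*z - 60)) dz by partial fractions, (-3*z**2 + 30*z - 73)/(z**3 - 12*z**2 + 47*z - 60) = -5/(z - 3) + 1/(z - 4) + 1/(z - 5): now ∫(1/(z - 5)) dz + ∫(1/(z - 4)) dz + ∫(-5/(z - 3)) dz.
Step 2. Evaluate the standard form [assuming z > 3]: now -5*log(z - 3) + ∫(1/(z - 5)) dz + ∫(1/(z - 4)) dz.
Step 3. Evaluate the standard form [assuming z > 5]: now log(z - 5) - 5*log(z - 3) + ∫(1/(z - 4)) dz.
Step 4. Evaluate the standard form [assuming z > 4]: now log(z - 5) + log(z - 4) - 5*log(z - 3).
Answer: log(z - 5) + log(z - 4) - 5*log(z - 3).


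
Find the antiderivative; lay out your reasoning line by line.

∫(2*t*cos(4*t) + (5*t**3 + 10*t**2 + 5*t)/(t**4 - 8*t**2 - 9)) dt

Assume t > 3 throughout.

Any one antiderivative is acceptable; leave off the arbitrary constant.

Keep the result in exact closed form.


Step 1. Rewrite: now ∫(2*t*cos(4*t)) dt + ∫((5*t**3 + 10*t**2 + 5*t)/(t**4 - 8*t**2 - 9)) dt.
Step 2. Decompose ∫((5*t**3 + 10*t**2 + 5*t)/(t**4 - 8*t**2 - 9)) dt by partial fractions, (5*t**3 + 10*t**2 + 5*t)/(t**4 - 8*t**2 - 9) = 1/(t**2 + 1) + 1/(t + 3) + 4/(t - 3): now ∫(2*t*cos(4*t)) dt + ∫(4/(t - 3)) dt + ∫(1/(t + 3)) dt + ∫(1/(t**2 + 1)) dt.
Step 3. Evaluate the standard form [assuming t > 3]: now 4*log(t - 3) + ∫(2*t*cos(4*t)) dt + ∫(1/(t + 3)) dt + ∫(1/(t**2 + 1)) dt.
Step 4. Evaluate the standard form [assuming t > -3]: now 4*log(t - 3) + log(t + 3) + ∫(2*t*cos(4*t)) dt + ∫(1/(t**2 + 1)) dt.
Step 5. Evaluate the standard form: now 4*log(t - 3) + log(t + 3) + atan(t) + ∫(2*t*cos(4*t)) dt.
Step 6. Integrate ∫(2*t*cos(4*t)) dt by parts with u = t, dv = (2*cos(4*t)) dt, so v = sin(4*t)/2: now t*sin(4*t)/2 + 4*log(t - 3) + log(t + 3) + atan(t) + ∫(-sin(4*t)/2) dt.
Step 7. Evaluate the standard form: now t*sin(4*t)/2 + 4*log(t - 3) + log(t + 3) + cos(4*t)/8 + atan(t).
Answer: t*sin(4*t)/2 + 4*log(t - 3) + log(t + 3) + cos(4*t)/8 + atan(t).


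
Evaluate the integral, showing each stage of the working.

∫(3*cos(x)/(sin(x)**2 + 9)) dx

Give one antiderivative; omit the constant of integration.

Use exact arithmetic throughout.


Step 1. Substitute u = sin(x), turning ∫(3*cos(x)/(sin(x)**2 + 9)) dx into ∫(3/(u**2 + 9)) du: now ∫(3/(u**2 + 9)) du.
Step 2. Evaluate the standard form: now atan(u/3).
Step 3. Substitute back u = sin(x): now atan(sin(x)/3).
Answer: atan(sin(x)/3).


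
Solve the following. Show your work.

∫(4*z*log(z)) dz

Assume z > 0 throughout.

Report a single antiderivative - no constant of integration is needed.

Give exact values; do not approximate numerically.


Step 1. Integrate ∫(4*z*log(z)) dz by parts with u = log(z), dv = (4*z) dz, so v = 2*z**2 [assuming z > 0]: now 2*z**2*log(z) + ∫(-2*z) dz.
Step 2. Evaluate the standard form: now 2*z**2*log(z) - z**2.
Answer: 2*z**2*log(z) - z**2.


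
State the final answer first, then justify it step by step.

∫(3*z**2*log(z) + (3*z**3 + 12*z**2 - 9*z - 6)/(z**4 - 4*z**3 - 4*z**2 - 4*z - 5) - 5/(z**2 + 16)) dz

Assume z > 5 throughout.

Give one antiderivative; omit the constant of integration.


The answer is z**3*log(z) - z**3/3 + 4*log(z - 5) - log(z + 1) - 5*atan(z/4)/4 + 3*atan(z).
Step 1. Rewrite: now ∫(3*z**2*log(z)) dz + ∫((3*z**3 + 12*z**2 - 9*z - 6)/(z**4 - 4*z**3 - 4*z**2 - 4*z - 5)) dz + ∫(-5/(z**2 + 16)) dz.
Step 2. Evaluate the standard form: now -5*atan(z/4)/4 + ∫(3*z**2*log(z)) dz + ∫((3*z**3 + 12*z**2 - 9*z - 6)/(z**4 - 4*z**3 - 4*z**2 - 4*z - 5)) dz.
Step 3. Decompose ∫((3*z**3 + 12*z**2 - 9*z - 6)/(z**4 - 4*z**3 - 4*z**2 - 4*z - 5)) dz by partial fractions, (3*z**3 + 12*z**2 - 9*z - 6)/(z**4 - 4*z**3 - 4*z**2 - 4*z - 5) = 3/(z**2 + 1) - 1/(z + 1) + 4/(z - 5): now -5*atan(z/4)/4 + ∫(3*z**2*log(z)) dz + ∫(4/(z - 5)) dz + ∫(-1/(z + 1)) dz + ∫(3/(z**2 + 1)) dz.
Step 4. Evaluate the standard form [assuming z > -1]: now -log(z + 1) - 5*atan(z/4)/4 + ∫(3*z**2*log(z)) dz + ∫(4/(z - 5)) dz + ∫(3/(z**2 + 1)) dz.
Step 5. Evaluate the standard form [assuming z > 5]: now 4*log(z - 5) - log(z + 1) - 5*atan(z/4)/4 + ∫(3*z**2*log(z)) dz + ∫(3/(z**2 + 1)) dz.
Step 6. Evaluate the standard form: now 4*log(z - 5) - log(z + 1) - 5*atan(z/4)/4 + 3*atan(z) + ∫(3*z**2*log(z)) dz.
Step 7. Integrate ∫(3*z**2*log(z)) dz by parts with u = log(z), dv = (3*z**2) dz, so v = z**3 [assuming z > 0]: now z**3*log(z) + 4*log(z - 5) - log(z + 1) - 5*atan(z/4)/4 + 3*atan(z) + ∫(-z**2) dz.
Step 8. Evaluate the standard form: now z**3*log(z) - z**3/3 + 4*log(z - 5) - log(z + 1) - 5*atan(z/4)/4 + 3*atan(z).
Answer: z**3*log(z) - z**3/3 + 4*log(z - 5) - log(z + 1) - 5*atan(z/4)/4 + 3*atan(z).


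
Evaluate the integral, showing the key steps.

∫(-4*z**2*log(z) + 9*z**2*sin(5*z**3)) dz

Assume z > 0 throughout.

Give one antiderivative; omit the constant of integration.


Step 1. Rewrite: now ∫(-4*z**2*log(z)) dz + ∫(9*z**2*sin(5*z**3)) dz.
Step 2. Substitute u = z**3, turning ∫(9*z**2*sin(5*z**3)) dz into ∫(3*sin(5*u)) du: now ∫(-4*z**2*log(z)) dz + ∫(3*sin(5*u)) du.
Step 3. Evaluate the standard form: now -3*cos(5*u)/5 + ∫(-4*z**2*log(z)) dz.
Step 4. Substitute back u = z**3: now -3*cos(5*z**3)/5 + ∫(-4*z**2*log(z)) dz.
Step 5. Integrate ∫(-4*z**2*log(z)) dz by parts with u = log(z), dv = (-4*z**2) dz, so v = -4*z**3/3 [assuming z > 0]: now -4*z**3*log(z)/3 - 3*cos(5*z**3)/5 + ∫(4*z**2/3) dz.
Step 6. Evaluate the standard form: now -4*z**3*log(z)/3 + 4*z**3/9 - 3*cos(5*z**3)/5.
Answer: -4*z**3*log(z)/3 + 4*z**3/9 - 3*cos(5*z**3)/5.


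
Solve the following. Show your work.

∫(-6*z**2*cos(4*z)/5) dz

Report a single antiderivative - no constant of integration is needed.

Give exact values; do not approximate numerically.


Step 1. Integrate ∫(-6*z**2*cos(4*z)/5) dz by parts with u = z**2, dv = (-6*cos(4*z)/5) dz, so v = -3*sin(4*z)/10: now -3*z**2*sin(4*z)/10 + ∫(3*z*sin(4*z)/5) dz.
Step 2. Integrate ∫(3*z*sin(4*z)/5) dz by parts with u = z, dv = (3*sin(4*z)/5) dz, so v = -3*cos(4*z)/20: now -3*z**2*sin(4*z)/10 - 3*z*cos(4*z)/20 + ∫(3*cos(4*z)/20) dz.
Step 3. Evaluate the standard form: now -3*z**2*sin(4*z)/10 - 3*z*cos(4*z)/20 + 3*sin(4*z)/80.
Answer: -3*z**2*sin(4*z)/10 - 3*z*cos(4*z)/20 + 3*sin(4*z)/80.


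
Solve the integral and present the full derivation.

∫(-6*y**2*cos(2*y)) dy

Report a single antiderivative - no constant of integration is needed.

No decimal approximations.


Step 1. Integrate ∫(-6*y**2*cos(2*y)) dy by parts with u = y**2, dv = (-6*cos(2*y)) dy, so v = -3*sin(2*y): now -3*y**2*sin(2*y) + ∫(6*y*sin(2*y)) dy.
Step 2. Integrate ∫(6*y*sin(2*y)) dy by parts with u = y, dv = (6*sin(2*y)) dy, so v = -3*cos(2*y): now -3*y**2*sin(2*y) - 3*y*cos(2*y) + ∫(3*cos(2*y)) dy.
Step 3. Evaluate the standard form: now -3*y**2*sin(2*y) - 3*y*cos(2*y) + 3*sin(2*y)/2.
Answer: -3*y**2*sin(2*y) - 3*y*cos(2*y) + 3*sin(2*y)/2.


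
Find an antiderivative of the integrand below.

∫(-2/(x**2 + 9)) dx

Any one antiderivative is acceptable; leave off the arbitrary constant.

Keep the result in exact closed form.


Answer: -2*atan(x/3)/3.


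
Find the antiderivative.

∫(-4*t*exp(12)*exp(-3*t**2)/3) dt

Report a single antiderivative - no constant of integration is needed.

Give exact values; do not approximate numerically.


Answer: 2*exp(12 - 3*t**2)/9.


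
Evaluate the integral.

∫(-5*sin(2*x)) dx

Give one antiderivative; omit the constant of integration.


Answer: 5*cos(2*x)/2.


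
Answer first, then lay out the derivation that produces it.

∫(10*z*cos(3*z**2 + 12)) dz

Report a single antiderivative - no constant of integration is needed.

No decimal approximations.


The answer is 5*sin(3*z**2 + 12)/3.
Step 1. Substitute u = z**2 + 4, turning ∫(10*z*cos(3*z**2 + 12)) dz into ∫(5*cos(3*u)) du: now ∫(5*cos(3*u)) du.
Step 2. Evaluate the standard form: now 5*sin(3*u)/3.
Step 3. Substitute back u = z**2 + 4: now 5*sin(3*z**2 + 12)/3.
Answer: 5*sin(3*z**2 + 12)/3.


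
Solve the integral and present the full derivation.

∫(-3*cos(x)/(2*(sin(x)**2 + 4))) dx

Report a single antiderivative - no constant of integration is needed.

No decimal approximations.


Step 1. Substitute u = sin(x), turning ∫(-3*cos(x)/(2*(sin(x)**2 + 4))) dx into ∫(-3/(2*(u**2 + 4))) du: now ∫(-3/(2*(u**2 + 4))) du.
Step 2. Evaluate the standard form: now -3*atan(u/2)/4.
Step 3. Substitute back u = sin(x): now -3*atan(sin(x)/2)/4.
Answer: -3*atan(sin(x)/2)/4.


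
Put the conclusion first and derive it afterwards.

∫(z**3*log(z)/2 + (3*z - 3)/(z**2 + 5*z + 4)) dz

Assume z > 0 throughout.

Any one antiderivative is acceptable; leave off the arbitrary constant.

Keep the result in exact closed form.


The answer is z**4*log(z)/8 - z**4/32 - 2*log(z + 1) + 5*log(z + 4).
Step 1. Rewrite: now ∫(z**3*log(z)/2) dz + ∫((3*z - 3)/(z**2 + 5*z + 4)) dz.
Step 2. Integrate ∫(z**3*log(z)/2) dz by parts with u = log(z), dv = (z**3/2) dz, so v = z**4/8 [assuming z > 0]: now z**4*log(z)/8 + ∫(-z**3/8) dz + ∫((3*z - 3)/(z**2 + 5*z + 4)) dz.
Step 3. Evaluate the standard form: now z**4*log(z)/8 - z**4/32 + ∫((3*z - 3)/(z**2 + 5*z + 4)) dz.
Step 4. Decompose ∫((3*z - 3)/(z**2 + 5*z + 4)) dz by partial fractions, (3*z - 3)/(z**2 + 5*z + 4) = 5/(z + 4) - 2/(z + 1): now z**4*log(z)/8 - z**4/32 + ∫(-2/(z + 1)) dz + ∫(5/(z + 4)) dz.
Step 5. Evaluate the standard form [assuming z > -4]: now z**4*log(z)/8 - z**4/32 + 5*log(z + 4) + ∫(-2/(z + 1)) dz.
Step 6. Evaluate the standard form [assuming z > -1]: now z**4*log(z)/8 - z**4/32 - 2*log(z + 1) + 5*log(z + 4).
Answer: z**4*log(z)/8 - z**4/32 - 2*log(z + 1) + 5*log(z + 4).


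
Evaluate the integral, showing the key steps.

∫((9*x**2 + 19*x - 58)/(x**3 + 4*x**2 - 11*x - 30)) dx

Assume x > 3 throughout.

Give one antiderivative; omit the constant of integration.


Step 1. Decompose ∫((9*x**2 + 19*x - 58)/(x**3 + 4*x**2 - 11*x - 30)) dx by partial fractions, (9*x**2 + 19*x - 58)/(x**3 + 4*x**2 - 11*x - 30) = 3/(x + 5) + 4/(x + 2) + 2/(x - 3): now ∫(2/(x - 3)) dx + ∫(4/(x + 2)) dx + ∫(3/(x + 5)) dx.
Step 2. Evaluate the standard form [assuming x > 3]: now 2*log(x - 3) + ∫(4/(x + 2)) dx + ∫(3/(x + 5)) dx.
Step 3. Evaluate the standard form [assuming x > -5]: now 2*log(x - 3) + 3*log(x + 5) + ∫(4/(x + 2)) dx.
Step 4. Evaluate the standard form [assuming x > -2]: now 2*log(x - 3) + 4*log(x + 2) + 3*log(x + 5).
Answer: 2*log(x - 3) + 4*log(x + 2) + 3*log(x + 5).


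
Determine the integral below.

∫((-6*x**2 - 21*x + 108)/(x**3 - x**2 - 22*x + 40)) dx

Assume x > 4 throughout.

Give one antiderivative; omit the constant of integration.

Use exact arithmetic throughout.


Answer: -4*log(x - 4) - 3*log(x - 2) + log(x + 5).


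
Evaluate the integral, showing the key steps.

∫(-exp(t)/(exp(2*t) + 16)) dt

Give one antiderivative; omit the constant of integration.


Step 1. Substitute u = exp(t), turning ∫(-exp(t)/(exp(2*t) + 16)) dt into ∫(-1/(u**2 + 16)) du: now ∫(-1/(u**2 + 16)) du.
Step 2. Evaluate the standard form: now -atan(u/4)/4.
Step 3. Substitute back u = exp(t): now -atan(exp(t)/4)/4.
Answer: -atan(exp(t)/4)/4.


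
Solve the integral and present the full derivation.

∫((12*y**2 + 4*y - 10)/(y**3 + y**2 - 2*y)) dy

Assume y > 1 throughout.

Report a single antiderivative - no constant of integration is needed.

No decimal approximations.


Step 1. Decompose ∫((12*y**2 + 4*y - 10)/(y**3 + y**2 - 2*y)) dy by partial fractions, (12*y**2 + 4*y - 10)/(y**3 + y**2 - 2*y) = 5/(y + 2) + 2/(y - 1) + 5/y: now ∫(5/y) dy + ∫(2/(y - 1)) dy + ∫(5/(y + 2)) dy.
Step 2. Evaluate the standard form [assuming y > -2]: now 5*log(y + 2) + ∫(5/y) dy + ∫(2/(y - 1)) dy.
Step 3. Evaluate the standard form [assuming y > 1]: now 2*log(y - 1) + 5*log(y + 2) + ∫(5/y) dy.
Step 4. Evaluate the standard form [assuming y > 0]: now 5*log(y) + 2*log(y - 1) + 5*log(y + 2).
Answer: 5*log(y) + 2*log(y - 1) + 5*log(y + 2).


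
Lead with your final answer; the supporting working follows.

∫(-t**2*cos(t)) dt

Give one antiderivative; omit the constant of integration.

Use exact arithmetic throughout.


The answer is -t**2*sin(t) - 2*t*cos(t) + 2*sin(t).
Step 1. Integrate ∫(-t**2*cos(t)) dt by parts with u = t**2, dv = (-cos(t)) dt, so v = -sin(t): now -t**2*sin(t) + ∫(2*t*sin(t)) dt.
Step 2. Integrate ∫(2*t*sin(t)) dt by parts with u = t, dv = (2*sin(t)) dt, so v = -2*cos(t): now -t**2*sin(t) - 2*t*cos(t) + ∫(2*cos(t)) dt.
Step 3. Evaluate the standard form: now -t**2*sin(t) - 2*t*cos(t) + 2*sin(t).
Answer: -t**2*sin(t) - 2*t*cos(t) + 2*sin(t).


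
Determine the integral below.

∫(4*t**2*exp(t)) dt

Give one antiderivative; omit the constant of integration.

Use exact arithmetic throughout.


Answer: 4*t**2*exp(t) - 8*t*exp(t) + 8*exp(t).


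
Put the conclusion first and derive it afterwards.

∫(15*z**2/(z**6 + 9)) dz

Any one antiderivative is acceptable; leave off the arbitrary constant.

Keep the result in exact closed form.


The answer is 5*atan(z**3/3)/3.
Step 1. Substitute u = z**3, turning ∫(15*z**2/(z**6 + 9)) dz into ∫(5/(u**2 + 9)) du: now ∫(5/(u**2 + 9)) du.
Step 2. Evaluate the standard form: now 5*atan(u/3)/3.
Step 3. Substitute back u = z**3: now 5*atan(z**3/3)/3.
Answer: 5*atan(z**3/3)/3.


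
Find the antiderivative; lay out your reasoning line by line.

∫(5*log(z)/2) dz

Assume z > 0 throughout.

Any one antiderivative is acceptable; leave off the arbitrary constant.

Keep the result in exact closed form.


Step 1. Integrate ∫(5*log(z)/2) dz by parts with u = log(z), dv = (5/2) dz, so v = 5*z/2 [assuming z > 0]: now 5*z*log(z)/2 + ∫(-5/2) dz.
Step 2. Evaluate the standard form: now 5*z*log(z)/2 - 5*z/2.
Answer: 5*z*log(z)/2 - 5*z/2.


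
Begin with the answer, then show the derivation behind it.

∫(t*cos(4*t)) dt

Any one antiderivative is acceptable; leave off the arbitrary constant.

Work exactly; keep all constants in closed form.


The answer is t*sin(4*t)/4 + cos(4*t)/16.
Step 1. Integrate ∫(t*cos(4*t)) dt by parts with u = t, dv = (cos(4*t)) dt, so v = sin(4*t)/4: now t*sin(4*t)/4 + ∫(-sin(4*t)/4) dt.
Step 2. Evaluate the standard form: now t*sin(4*t)/4 + cos(4*t)/16.
Answer: t*sin(4*t)/4 + cos(4*t)/16.


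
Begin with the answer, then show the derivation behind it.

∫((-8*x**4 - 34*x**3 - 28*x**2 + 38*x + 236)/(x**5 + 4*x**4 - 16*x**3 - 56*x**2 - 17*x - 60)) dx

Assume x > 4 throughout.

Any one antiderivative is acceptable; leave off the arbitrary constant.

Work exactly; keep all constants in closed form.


The answer is -4*log(x - 4) - log(x + 3) - 3*log(x + 5) - 4*atan(x).
Step 1. Decompose ∫((-8*x**4 - 34*x**3 - 28*x**2 + 38*x + 236)/(x**5 + 4*x**4 - 16*x**3 - 56*x**2 - 17*x - 60)) dx by partial fractions, (-8*x**4 - 34*x**3 - 28*x**2 + 38*x + 236)/(x**5 + 4*x**4 - 16*x**3 - 56*x**2 - 17*x - 60) = -4/(x**2 + 1) - 3/(x + 5) - 1/(x + 3) - 4/(x - 4): now ∫(-4/(x - 4)) dx + ∫(-1/(x + 3)) dx + ∫(-3/(x + 5)) dx + ∫(-4/(x**2 + 1)) dx.
Step 2. Evaluate the standard form [assuming x > -3]: now -log(x + 3) + ∫(-4/(x - 4)) dx + ∫(-3/(x + 5)) dx + ∫(-4/(x**2 + 1)) dx.
Step 3. Evaluate the standard form [assuming x > 4]: now -4*log(x - 4) - log(x + 3) + ∫(-3/(x + 5)) dx + ∫(-4/(x**2 + 1)) dx.
Step 4. Evaluate the standard form [assuming x > -5]: now -4*log(x - 4) - log(x + 3) - 3*log(x + 5) + ∫(-4/(x**2 + 1)) dx.
Step 5. Evaluate the standard form: now -4*log(x - 4) - log(x + 3) - 3*log(x + 5) - 4*atan(x).
Answer: -4*log(x - 4) - log(x + 3) - 3*log(x + 5) - 4*atan(x).


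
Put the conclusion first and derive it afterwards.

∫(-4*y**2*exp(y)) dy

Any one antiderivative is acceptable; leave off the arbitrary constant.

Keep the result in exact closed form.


The answer is -4*y**2*exp(y) + 8*y*exp(y) - 8*exp(y).
Step 1. Integrate ∫(-4*y**2*exp(y)) dy by parts with u = y**2, dv = (-4*exp(y)) dy, so v = -4*exp(y): now -4*y**2*exp(y) + ∫(8*y*exp(y)) dy.
Step 2. Integrate ∫(8*y*exp(y)) dy by parts with u = y, dv = (8*exp(y)) dy, so v = 8*exp(y): now -4*y**2*exp(y) + 8*y*exp(y) + ∫(-8*exp(y)) dy.
Step 3. Evaluate the standard form: now -4*y**2*exp(y) + 8*y*exp(y) - 8*exp(y).
Answer: -4*y**2*exp(y) + 8*y*exp(y) - 8*exp(y).


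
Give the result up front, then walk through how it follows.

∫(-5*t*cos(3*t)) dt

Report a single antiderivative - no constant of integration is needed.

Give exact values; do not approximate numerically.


The answer is -5*t*sin(3*t)/3 - 5*cos(3*t)/9.
Step 1. Integrate ∫(-5*t*cos(3*t)) dt by parts with u = t, dv = (-5*cos(3*t)) dt, so v = -5*sin(3*t)/3: now -5*t*sin(3*t)/3 + ∫(5*sin(3*t)/3) dt.
Step 2. Evaluate the standard form: now -5*t*sin(3*t)/3 - 5*cos(3*t)/9.
Answer: -5*t*sin(3*t)/3 - 5*cos(3*t)/9.


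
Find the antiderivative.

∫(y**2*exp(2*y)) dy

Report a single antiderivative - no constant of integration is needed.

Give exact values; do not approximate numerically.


Answer: y**2*exp(2*y)/2 - y*exp(2*y)/2 + exp(2*y)/4.


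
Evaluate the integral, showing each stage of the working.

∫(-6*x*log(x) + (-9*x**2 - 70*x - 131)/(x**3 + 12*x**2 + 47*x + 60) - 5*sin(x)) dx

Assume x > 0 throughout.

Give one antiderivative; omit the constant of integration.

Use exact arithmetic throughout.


Step 1. Rewrite: now ∫(-6*x*log(x)) dx + ∫((-9*x**2 - 70*x - 131)/(x**3 + 12*x**2 + 47*x + 60)) dx + ∫(-5*sin(x)) dx.
Step 2. Integrate ∫(-6*x*log(x)) dx by parts with u = log(x), dv = (-6*x) dx, so v = -3*x**2 [assuming x > 0]: now -3*x**2*log(x) + ∫(3*x) dx + ∫((-9*x**2 - 70*x - 131)/(x**3 + 12*x**2 + 47*x + 60)) dx + ∫(-5*sin(x)) dx.
Step 3. Evaluate the standard form: now -3*x**2*log(x) + 3*x**2/2 + ∫((-9*x**2 - 70*x - 131)/(x**3 + 12*x**2 + 47*x + 60)) dx + ∫(-5*sin(x)) dx.
Step 4. Evaluate the standard form: now -3*x**2*log(x) + 3*x**2/2 + 5*cos(x) + ∫((-9*x**2 - 70*x - 131)/(x**3 + 12*x**2 + 47*x + 60)) dx.
Step 5. Decompose ∫((-9*x**2 - 70*x - 131)/(x**3 + 12*x**2 + 47*x + 60)) dx by partial fractions, (-9*x**2 - 70*x - 131)/(x**3 + 12*x**2 + 47*x + 60) = -3/(x + 5) - 5/(x + 4) - 1/(x + 3): now -3*x**2*log(x) + 3*x**2/2 + 5*cos(x) + ∫(-1/(x + 3)) dx + ∫(-5/(x + 4)) dx + ∫(-3/(x + 5)) dx.
Step 6. Evaluate the standard form [assuming x > -5]: now -3*x**2*log(x) + 3*x**2/2 - 3*log(x + 5) + 5*cos(x) + ∫(-1/(x + 3)) dx + ∫(-5/(x + 4)) dx.
Step 7. Evaluate the standard form [assuming x > -3]: now -3*x**2*log(x) + 3*x**2/2 - log(x + 3) - 3*log(x + 5) + 5*cos(x) + ∫(-5/(x + 4)) dx.
Step 8. Evaluate the standard form [assuming x > -4]: now -3*x**2*log(x) + 3*x**2/2 - log(x + 3) - 5*log(x + 4) - 3*log(x + 5) + 5*cos(x).
Answer: -3*x**2*log(x) + 3*x**2/2 - log(x + 3) - 5*log(x + 4) - 3*log(x + 5) + 5*cos(x).
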